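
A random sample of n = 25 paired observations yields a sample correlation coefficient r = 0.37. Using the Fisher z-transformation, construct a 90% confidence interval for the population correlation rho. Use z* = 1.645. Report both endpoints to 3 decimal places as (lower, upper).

(0.038, 0.629)

Fisher z: z_r = atanh(r) = ½·ln((1+0.37)/(1−0.37)) = 0.388423
SE(z) = 1/√(n−3) = 1/√22 = 0.213201
90% ⇒ z* = 1.645; margin = 1.645·0.213201 = 0.350716
CI on z-scale: (0.037707, 0.739139)
Back-transform: tanh(0.037707) = 0.037689, tanh(0.739139) = 0.628625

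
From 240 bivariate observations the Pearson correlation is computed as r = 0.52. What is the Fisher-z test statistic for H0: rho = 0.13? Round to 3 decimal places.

6.860

z_r = atanh(0.52) = 0.576340,  z_0 = atanh(0.13) = 0.130740
SE = 1/√(n−3) = 1/√237 = 0.064957
z = (z_r − z_0)/SE = (0.576340 − 0.130740) / 0.064957 = 0.445600 / 0.064957 = 6.860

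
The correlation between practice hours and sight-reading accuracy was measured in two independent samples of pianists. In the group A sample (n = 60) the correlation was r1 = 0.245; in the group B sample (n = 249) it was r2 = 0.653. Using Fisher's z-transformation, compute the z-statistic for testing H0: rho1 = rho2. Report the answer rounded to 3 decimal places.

Fisher z-transforms: z1 = atanh(0.245) = 0.250087, z2 = atanh(0.653) = 0.780511; difference d = -0.530424
Var(d) = 1/57 + 1/246 = 0.0175439 + 0.0040650 = 0.0216089
z = d/√Var(d) = -0.530424 / √0.0216089 = -0.530424 / 0.147000 = -3.608

-3.608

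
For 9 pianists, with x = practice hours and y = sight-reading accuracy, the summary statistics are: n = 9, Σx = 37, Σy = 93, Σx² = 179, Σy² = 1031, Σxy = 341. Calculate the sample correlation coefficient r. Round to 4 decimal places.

S_xy = nΣxy − ΣxΣy = 9·341 − 37·93 = 3069 − 3441 = -372
S_xx = nΣx² − (Σx)² = 9·179 − 37² = 1611 − 1369 = 242
S_yy = nΣy² − (Σy)² = 9·1031 − 93² = 9279 − 8649 = 630
r = S_xy / √(S_xx·S_yy) = -372 / √(242·630) = -372 / √152460 = -372 / 390.4613 = -0.9527

-0.9527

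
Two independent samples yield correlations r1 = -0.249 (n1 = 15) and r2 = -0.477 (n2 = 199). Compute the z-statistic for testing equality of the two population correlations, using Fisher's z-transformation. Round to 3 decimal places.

0.890

Fisher z-transforms: z1 = atanh(-0.249) = -0.254346, z2 = atanh(-0.477) = -0.519093; difference d = 0.264747
Var(d) = 1/12 + 1/196 = 0.0833333 + 0.0051020 = 0.0884353
z = d/√Var(d) = 0.264747 / √0.0884353 = 0.264747 / 0.297381 = 0.890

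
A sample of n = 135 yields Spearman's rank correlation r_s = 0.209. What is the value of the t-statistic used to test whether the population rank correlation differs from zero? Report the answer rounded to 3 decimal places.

1 − r_s² = 1 − 0.043681 = 0.956319;  √(1−r_s²) = 0.977916
√(n−2) = √133 = 11.532563
t = r_s·√(n−2)/√(1−r_s²) = 0.209 · 11.532563 / 0.977916 = 2.465

2.465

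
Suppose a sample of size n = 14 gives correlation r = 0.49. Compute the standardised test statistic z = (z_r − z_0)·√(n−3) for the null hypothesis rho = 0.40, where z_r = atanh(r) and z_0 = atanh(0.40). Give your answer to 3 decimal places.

0.373

Fisher z: atanh(0.49) = 0.536060, atanh(0.40) = 0.423649
z = (z_r − z_0)·√(n−3) = (0.536060 − 0.423649)·√11 = 0.112411 · 3.316625 = 0.373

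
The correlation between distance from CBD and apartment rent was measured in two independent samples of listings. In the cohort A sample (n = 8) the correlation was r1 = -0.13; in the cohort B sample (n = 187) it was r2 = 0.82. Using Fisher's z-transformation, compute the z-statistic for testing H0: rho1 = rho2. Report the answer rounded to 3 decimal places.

-2.841

Fisher z-transforms: z1 = atanh(-0.13) = -0.130740, z2 = atanh(0.82) = 1.156817; difference d = -1.287557
Var(d) = 1/5 + 1/184 = 0.2000000 + 0.0054348 = 0.2054348
z = d/√Var(d) = -1.287557 / √0.2054348 = -1.287557 / 0.453249 = -2.841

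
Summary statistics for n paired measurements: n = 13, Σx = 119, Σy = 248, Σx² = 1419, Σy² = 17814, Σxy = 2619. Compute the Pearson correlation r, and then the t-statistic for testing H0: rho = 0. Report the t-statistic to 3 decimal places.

0.565

S_xy = nΣxy − ΣxΣy = 13·2619 − 119·248 = 34047 − 29512 = 4535
S_xx = nΣx² − (Σx)² = 13·1419 − 119² = 18447 − 14161 = 4286
S_yy = nΣy² − (Σy)² = 13·17814 − 248² = 231582 − 61504 = 170078
r = S_xy / √(S_xx·S_yy) = 4535 / √(4286·170078) = 4535 / √728954308 = 4535 / 26999.1538 = 0.1680
t = r·√(n−2)/√(1−r²) = 0.1680·√11 / √(1−0.028224) = 0.557193 / 0.985787 = 0.565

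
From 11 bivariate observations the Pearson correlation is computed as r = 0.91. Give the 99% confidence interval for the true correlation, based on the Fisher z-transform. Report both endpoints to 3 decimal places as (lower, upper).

(0.549, 0.985)

z_r = atanh(0.91) = 1.527524;  SE = 1/√(n−3) = 1/√8 = 0.353553
z-limits: 1.527524 ± 2.576·0.353553 = 1.527524 ± 0.910753 = [0.616771, 2.438277]
ρ-limits: (tanh 0.616771, tanh 2.438277) = (0.549, 0.985)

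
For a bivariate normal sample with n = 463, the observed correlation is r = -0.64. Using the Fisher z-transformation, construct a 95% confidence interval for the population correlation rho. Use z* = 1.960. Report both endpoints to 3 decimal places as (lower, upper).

z_r = atanh(-0.64) = -0.758174;  SE = 1/√(n−3) = 1/√460 = 0.046625
z-limits: -0.758174 ± 1.960·0.046625 = -0.758174 ± 0.091385 = [-0.849559, -0.666789]
ρ-limits: (tanh -0.849559, tanh -0.666789) = (-0.691, -0.583)

(-0.691, -0.583)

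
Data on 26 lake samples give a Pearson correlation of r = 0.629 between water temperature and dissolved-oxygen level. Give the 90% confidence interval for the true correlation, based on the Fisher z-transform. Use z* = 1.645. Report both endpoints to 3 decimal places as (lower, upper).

(0.377, 0.794)

Fisher z: z_r = atanh(r) = ½·ln((1+0.629)/(1−0.629)) = 0.739760
SE(z) = 1/√(n−3) = 1/√23 = 0.208514
90% ⇒ z* = 1.645; margin = 1.645·0.208514 = 0.343006
CI on z-scale: (0.396754, 1.082766)
Back-transform: tanh(0.396754) = 0.377168, tanh(1.082766) = 0.794223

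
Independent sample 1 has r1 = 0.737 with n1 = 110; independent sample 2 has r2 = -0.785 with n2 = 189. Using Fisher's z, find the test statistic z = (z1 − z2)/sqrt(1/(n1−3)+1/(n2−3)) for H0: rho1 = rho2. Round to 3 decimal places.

16.501

Fisher z-transforms: z1 = atanh(0.737) = 0.943880, z2 = atanh(-0.785) = -1.058268; difference d = 2.002148
Var(d) = 1/107 + 1/186 = 0.0093458 + 0.0053763 = 0.0147221
z = d/√Var(d) = 2.002148 / √0.0147221 = 2.002148 / 0.121335 = 16.501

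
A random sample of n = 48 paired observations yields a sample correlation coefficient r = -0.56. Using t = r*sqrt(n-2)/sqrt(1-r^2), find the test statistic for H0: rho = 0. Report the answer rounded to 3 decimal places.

-4.584

1 − r² = 1 − 0.3136 = 0.6864;  √(1−r²) = 0.828493
√(n−2) = √46 = 6.782330
t = r·√(n−2)/√(1−r²) = -0.56 · 6.782330 / 0.828493 = -4.584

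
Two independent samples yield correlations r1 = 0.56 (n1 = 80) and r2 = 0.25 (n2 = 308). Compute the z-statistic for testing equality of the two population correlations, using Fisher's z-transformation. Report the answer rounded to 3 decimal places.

2.959

z1 = atanh(0.56) = 0.632833,  z2 = atanh(0.25) = 0.255413
SE = √(1/(n1−3) + 1/(n2−3)) = √(1/77 + 1/305) = √(0.0129870 + 0.0032787) = √0.0162657 = 0.127537
z = (z1 − z2)/SE = (0.632833 − 0.255413) / 0.127537 = 0.377420 / 0.127537 = 2.959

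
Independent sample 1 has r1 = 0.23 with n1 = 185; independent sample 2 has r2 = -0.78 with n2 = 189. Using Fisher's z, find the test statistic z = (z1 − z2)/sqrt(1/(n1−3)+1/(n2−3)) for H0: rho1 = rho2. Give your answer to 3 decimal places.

12.272

z1 = atanh(0.23) = 0.234189,  z2 = atanh(-0.78) = -1.045371
SE = √(1/(n1−3) + 1/(n2−3)) = √(1/182 + 1/186) = √(0.0054945 + 0.0053763) = √0.0108708 = 0.104263
z = (z1 − z2)/SE = (0.234189 − (-1.045371)) / 0.104263 = 1.279560 / 0.104263 = 12.272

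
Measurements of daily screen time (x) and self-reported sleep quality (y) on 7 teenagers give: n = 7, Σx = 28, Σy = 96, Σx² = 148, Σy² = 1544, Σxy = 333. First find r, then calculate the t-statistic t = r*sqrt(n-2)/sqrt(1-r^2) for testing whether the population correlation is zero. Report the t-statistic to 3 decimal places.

-1.526

S_xy = nΣxy − ΣxΣy = 7·333 − 28·96 = 2331 − 2688 = -357
S_xx = nΣx² − (Σx)² = 7·148 − 28² = 1036 − 784 = 252
S_yy = nΣy² − (Σy)² = 7·1544 − 96² = 10808 − 9216 = 1592
r = S_xy / √(S_xx·S_yy) = -357 / √(252·1592) = -357 / √401184 = -357 / 633.3909 = -0.5636
t = r·√(n−2)/√(1−r²) = -0.5636·√5 / √(1−0.317645) = -1.260248 / 0.826048 = -1.526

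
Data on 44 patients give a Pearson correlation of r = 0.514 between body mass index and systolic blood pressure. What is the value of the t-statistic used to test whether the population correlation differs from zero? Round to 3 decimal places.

3.883

1 − r² = 1 − 0.264196 = 0.735804;  √(1−r²) = 0.857790
√(n−2) = √42 = 6.480741
t = r·√(n−2)/√(1−r²) = 0.514 · 6.480741 / 0.857790 = 3.883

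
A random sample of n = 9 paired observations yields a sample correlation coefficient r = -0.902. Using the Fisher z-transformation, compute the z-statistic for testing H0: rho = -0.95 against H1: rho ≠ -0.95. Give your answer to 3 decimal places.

z_r = atanh(-0.902) = -1.482847,  z_0 = atanh(-0.95) = -1.831781
SE = 1/√(n−3) = 1/√6 = 0.408248
z = (z_r − z_0)/SE = (-1.482847 − (-1.831781)) / 0.408248 = 0.348934 / 0.408248 = 0.855

0.855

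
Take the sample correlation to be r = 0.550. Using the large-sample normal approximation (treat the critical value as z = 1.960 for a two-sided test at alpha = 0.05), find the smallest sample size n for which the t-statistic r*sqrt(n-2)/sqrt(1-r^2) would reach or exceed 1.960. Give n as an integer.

r√(n−2)/√(1−r²) ≥ 1.960  ⇔  n−2 ≥ (1.960)²·(1−r²)/r²
(1−r²)/r² = (1−0.302500)/0.302500 = 2.3058
n ≥ 2 + 3.8416·2.3058 = 2 + 8.8580 = 10.8580
⌈10.8580⌉ = 11

11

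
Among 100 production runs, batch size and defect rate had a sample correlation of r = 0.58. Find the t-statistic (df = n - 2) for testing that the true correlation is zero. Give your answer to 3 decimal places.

7.048

1 − r² = 1 − 0.3364 = 0.6636;  √(1−r²) = 0.814616
√(n−2) = √98 = 9.899495
t = r·√(n−2)/√(1−r²) = 0.58 · 9.899495 / 0.814616 = 7.048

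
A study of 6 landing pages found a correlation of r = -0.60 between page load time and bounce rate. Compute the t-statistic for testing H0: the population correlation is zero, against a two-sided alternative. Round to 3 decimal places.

-1.500

1 − r² = 1 − 0.3600 = 0.6400;  √(1−r²) = 0.800000
√(n−2) = √4 = 2.000000
t = r·√(n−2)/√(1−r²) = -0.60 · 2.000000 / 0.800000 = -1.500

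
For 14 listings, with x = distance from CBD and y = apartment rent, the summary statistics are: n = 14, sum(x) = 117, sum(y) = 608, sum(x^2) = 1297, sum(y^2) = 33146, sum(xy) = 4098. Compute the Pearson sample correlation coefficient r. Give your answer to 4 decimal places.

S_xy = nΣxy − ΣxΣy = 14·4098 − 117·608 = 57372 − 71136 = -13764
S_xx = nΣx² − (Σx)² = 14·1297 − 117² = 18158 − 13689 = 4469
S_yy = nΣy² − (Σy)² = 14·33146 − 608² = 464044 − 369664 = 94380
r = S_xy / √(S_xx·S_yy) = -13764 / √(4469·94380) = -13764 / √421784220 = -13764 / 20537.3859 = -0.6702

-0.6702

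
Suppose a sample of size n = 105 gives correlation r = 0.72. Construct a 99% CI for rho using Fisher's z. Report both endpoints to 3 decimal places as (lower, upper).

(0.573, 0.822)

Fisher z: z_r = atanh(r) = ½·ln((1+0.72)/(1−0.72)) = 0.907645
SE(z) = 1/√(n−3) = 1/√102 = 0.099015
99% ⇒ z* = 2.576; margin = 2.576·0.099015 = 0.255063
CI on z-scale: (0.652582, 1.162708)
Back-transform: tanh(0.652582) = 0.573406, tanh(1.162708) = 0.821920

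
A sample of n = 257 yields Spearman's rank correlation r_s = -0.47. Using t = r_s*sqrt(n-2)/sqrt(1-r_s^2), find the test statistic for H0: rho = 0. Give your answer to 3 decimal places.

1 − r_s² = 1 − 0.2209 = 0.7791;  √(1−r_s²) = 0.882666
√(n−2) = √255 = 15.968719
t = r_s·√(n−2)/√(1−r_s²) = -0.47 · 15.968719 / 0.882666 = -8.503

-8.503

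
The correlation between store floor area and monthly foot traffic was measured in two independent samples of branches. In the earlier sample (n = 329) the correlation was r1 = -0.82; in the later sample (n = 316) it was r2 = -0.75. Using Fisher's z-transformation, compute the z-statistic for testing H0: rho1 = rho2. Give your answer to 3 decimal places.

-2.323

z1 = atanh(-0.82) = -1.156817,  z2 = atanh(-0.75) = -0.972955
SE = √(1/(n1−3) + 1/(n2−3)) = √(1/326 + 1/313) = √(0.0030675 + 0.0031949) = √0.0062624 = 0.079135
z = (z1 − z2)/SE = (-1.156817 − (-0.972955)) / 0.079135 = -0.183862 / 0.079135 = -2.323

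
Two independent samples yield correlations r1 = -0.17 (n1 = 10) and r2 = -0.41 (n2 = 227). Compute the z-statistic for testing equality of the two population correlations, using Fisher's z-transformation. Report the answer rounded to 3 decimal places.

z1 = atanh(-0.17) = -0.171667,  z2 = atanh(-0.41) = -0.435611
SE = √(1/(n1−3) + 1/(n2−3)) = √(1/7 + 1/224) = √(0.1428571 + 0.0044643) = √0.1473214 = 0.383825
z = (z1 − z2)/SE = (-0.171667 − (-0.435611)) / 0.383825 = 0.263944 / 0.383825 = 0.688

0.688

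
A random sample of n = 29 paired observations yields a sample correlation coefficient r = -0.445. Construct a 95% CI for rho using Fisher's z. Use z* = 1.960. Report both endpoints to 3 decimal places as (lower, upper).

Fisher z: z_r = atanh(r) = ½·ln((1+(-0.445))/(1−(-0.445))) = -0.478448
SE(z) = 1/√(n−3) = 1/√26 = 0.196116
95% ⇒ z* = 1.960; margin = 1.960·0.196116 = 0.384387
CI on z-scale: (-0.862835, -0.094061)
Back-transform: tanh(-0.862835) = -0.697715, tanh(-0.094061) = -0.093785

(-0.698, -0.094)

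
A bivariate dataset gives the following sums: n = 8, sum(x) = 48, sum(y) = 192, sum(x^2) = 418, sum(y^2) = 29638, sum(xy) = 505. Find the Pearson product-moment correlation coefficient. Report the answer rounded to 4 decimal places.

-0.3587

S_xy = nΣxy − ΣxΣy = 8·505 − 48·192 = 4040 − 9216 = -5176
S_xx = nΣx² − (Σx)² = 8·418 − 48² = 3344 − 2304 = 1040
S_yy = nΣy² − (Σy)² = 8·29638 − 192² = 237104 − 36864 = 200240
r = S_xy / √(S_xx·S_yy) = -5176 / √(1040·200240) = -5176 / √208249600 = -5176 / 14430.8558 = -0.3587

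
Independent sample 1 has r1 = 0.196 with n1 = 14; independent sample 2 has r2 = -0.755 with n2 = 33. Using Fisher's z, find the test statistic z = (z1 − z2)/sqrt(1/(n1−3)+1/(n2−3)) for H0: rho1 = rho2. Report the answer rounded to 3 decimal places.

3.356

z1 = atanh(0.196) = 0.198569,  z2 = atanh(-0.755) = -0.984483
SE = √(1/(n1−3) + 1/(n2−3)) = √(1/11 + 1/30) = √(0.0909091 + 0.0333333) = √0.1242424 = 0.352480
z = (z1 − z2)/SE = (0.198569 − (-0.984483)) / 0.352480 = 1.183052 / 0.352480 = 3.356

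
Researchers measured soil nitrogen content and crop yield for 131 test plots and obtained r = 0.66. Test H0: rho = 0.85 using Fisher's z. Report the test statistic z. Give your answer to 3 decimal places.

-5.242

z_r = atanh(0.66) = 0.792814,  z_0 = atanh(0.85) = 1.256153
SE = 1/√(n−3) = 1/√128 = 0.088388
z = (z_r − z_0)/SE = (0.792814 − 1.256153) / 0.088388 = -0.463339 / 0.088388 = -5.242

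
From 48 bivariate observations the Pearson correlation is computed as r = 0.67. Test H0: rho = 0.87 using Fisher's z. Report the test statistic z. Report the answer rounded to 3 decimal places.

z_r = atanh(0.67) = 0.810743,  z_0 = atanh(0.87) = 1.333080
SE = 1/√(n−3) = 1/√45 = 0.149071
z = (z_r − z_0)/SE = (0.810743 − 1.333080) / 0.149071 = -0.522337 / 0.149071 = -3.504

-3.504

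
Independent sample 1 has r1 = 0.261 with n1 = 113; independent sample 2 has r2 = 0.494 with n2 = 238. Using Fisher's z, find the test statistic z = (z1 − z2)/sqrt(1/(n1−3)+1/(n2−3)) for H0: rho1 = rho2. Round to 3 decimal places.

z1 = atanh(0.261) = 0.267181,  z2 = atanh(0.494) = 0.541338
SE = √(1/(n1−3) + 1/(n2−3)) = √(1/110 + 1/235) = √(0.0090909 + 0.0042553) = √0.0133462 = 0.115526
z = (z1 − z2)/SE = (0.267181 − 0.541338) / 0.115526 = -0.274157 / 0.115526 = -2.373

-2.373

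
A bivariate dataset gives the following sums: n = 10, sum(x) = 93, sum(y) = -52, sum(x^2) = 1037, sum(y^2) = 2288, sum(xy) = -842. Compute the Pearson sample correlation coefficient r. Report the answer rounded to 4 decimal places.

-0.6082

S_xy = nΣxy − ΣxΣy = 10·(-842) − 93·(-52) = -8420 − (-4836) = -3584
S_xx = nΣx² − (Σx)² = 10·1037 − 93² = 10370 − 8649 = 1721
S_yy = nΣy² − (Σy)² = 10·2288 − (-52)² = 22880 − 2704 = 20176
r = S_xy / √(S_xx·S_yy) = -3584 / √(1721·20176) = -3584 / √34722896 = -3584 / 5892.6137 = -0.6082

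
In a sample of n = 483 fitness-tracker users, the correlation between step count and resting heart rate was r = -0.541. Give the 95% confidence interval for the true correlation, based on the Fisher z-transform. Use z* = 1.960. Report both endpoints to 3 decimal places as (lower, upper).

(-0.601, -0.475)

Fisher z: z_r = atanh(r) = ½·ln((1+(-0.541))/(1−(-0.541))) = -0.605568
SE(z) = 1/√(n−3) = 1/√480 = 0.045644
95% ⇒ z* = 1.960; margin = 1.960·0.045644 = 0.089462
CI on z-scale: (-0.695030, -0.516106)
Back-transform: tanh(-0.695030) = -0.601204, tanh(-0.516106) = -0.474689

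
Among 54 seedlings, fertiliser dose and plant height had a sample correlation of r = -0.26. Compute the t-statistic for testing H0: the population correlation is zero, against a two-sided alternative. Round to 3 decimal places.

1 − r² = 1 − 0.0676 = 0.9324;  √(1−r²) = 0.965609
√(n−2) = √52 = 7.211103
t = r·√(n−2)/√(1−r²) = -0.26 · 7.211103 / 0.965609 = -1.942

-1.942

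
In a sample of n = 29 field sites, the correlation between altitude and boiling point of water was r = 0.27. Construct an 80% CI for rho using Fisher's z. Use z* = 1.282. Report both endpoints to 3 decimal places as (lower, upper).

(0.025, 0.484)

z_r = atanh(0.27) = 0.276864;  SE = 1/√(n−3) = 1/√26 = 0.196116
z-limits: 0.276864 ± 1.282·0.196116 = 0.276864 ± 0.251421 = [0.025443, 0.528285]
ρ-limits: (tanh 0.025443, tanh 0.528285) = (0.025, 0.484)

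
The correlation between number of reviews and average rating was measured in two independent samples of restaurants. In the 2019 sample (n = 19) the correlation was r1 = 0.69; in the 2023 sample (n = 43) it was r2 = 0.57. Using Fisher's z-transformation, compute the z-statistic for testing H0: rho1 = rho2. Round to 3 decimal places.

z1 = atanh(0.69) = 0.847956,  z2 = atanh(0.57) = 0.647523
SE = √(1/(n1−3) + 1/(n2−3)) = √(1/16 + 1/40) = √(0.0625000 + 0.0250000) = √0.0875000 = 0.295804
z = (z1 − z2)/SE = (0.847956 − 0.647523) / 0.295804 = 0.200433 / 0.295804 = 0.678

0.678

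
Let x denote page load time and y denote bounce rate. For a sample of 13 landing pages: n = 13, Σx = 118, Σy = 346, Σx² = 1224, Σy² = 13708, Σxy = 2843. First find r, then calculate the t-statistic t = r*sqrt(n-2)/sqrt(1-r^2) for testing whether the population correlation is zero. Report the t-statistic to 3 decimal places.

Numerator: nΣxy − (Σx)(Σy) = 13·2843 − (118)(346) = -3869
Denominator: √[(nΣx²−(Σx)²)(nΣy²−(Σy)²)]
  nΣx²−(Σx)² = 13·1224 − 13924 = 1988;  nΣy²−(Σy)² = 13·13708 − 119716 = 58488
  √(1988·58488) = √116274144 = 10783.0489
r = -3869 / 10783.0489 = -0.3588
t = r·√(n−2)/√(1−r²) = -0.3588·√11 / √(1−0.128737) = -1.190005 / 0.933415 = -1.275

-1.275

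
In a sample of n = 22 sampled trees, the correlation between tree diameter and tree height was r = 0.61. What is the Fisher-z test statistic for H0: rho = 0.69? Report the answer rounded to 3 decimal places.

Fisher z: atanh(0.61) = 0.708921, atanh(0.69) = 0.847956
z = (z_r − z_0)·√(n−3) = (0.708921 − 0.847956)·√19 = -0.139035 · 4.358899 = -0.606

-0.606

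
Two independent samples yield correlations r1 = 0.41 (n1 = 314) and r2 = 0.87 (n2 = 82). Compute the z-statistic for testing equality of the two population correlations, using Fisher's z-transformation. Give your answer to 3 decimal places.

-7.123

z1 = atanh(0.41) = 0.435611,  z2 = atanh(0.87) = 1.333080
SE = √(1/(n1−3) + 1/(n2−3)) = √(1/311 + 1/79) = √(0.0032154 + 0.0126582) = √0.0158736 = 0.125990
z = (z1 − z2)/SE = (0.435611 − 1.333080) / 0.125990 = -0.897469 / 0.125990 = -7.123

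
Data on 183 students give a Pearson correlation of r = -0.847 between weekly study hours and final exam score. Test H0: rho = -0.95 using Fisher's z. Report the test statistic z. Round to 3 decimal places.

z_r = atanh(-0.847) = -1.245440,  z_0 = atanh(-0.95) = -1.831781
SE = 1/√(n−3) = 1/√180 = 0.074536
z = (z_r − z_0)/SE = (-1.245440 − (-1.831781)) / 0.074536 = 0.586341 / 0.074536 = 7.867

7.867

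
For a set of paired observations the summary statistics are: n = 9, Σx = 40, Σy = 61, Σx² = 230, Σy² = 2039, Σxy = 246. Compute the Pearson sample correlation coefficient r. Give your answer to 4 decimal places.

-0.0862

S_xy = nΣxy − ΣxΣy = 9·246 − 40·61 = 2214 − 2440 = -226
S_xx = nΣx² − (Σx)² = 9·230 − 40² = 2070 − 1600 = 470
S_yy = nΣy² − (Σy)² = 9·2039 − 61² = 18351 − 3721 = 14630
r = S_xy / √(S_xx·S_yy) = -226 / √(470·14630) = -226 / √6876100 = -226 / 2622.2319 = -0.0862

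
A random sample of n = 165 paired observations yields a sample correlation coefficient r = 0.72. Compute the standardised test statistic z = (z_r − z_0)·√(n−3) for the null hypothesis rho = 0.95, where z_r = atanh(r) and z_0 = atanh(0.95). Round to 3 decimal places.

Fisher z: atanh(0.72) = 0.907645, atanh(0.95) = 1.831781
z = (z_r − z_0)·√(n−3) = (0.907645 − 1.831781)·√162 = -0.924136 · 12.727922 = -11.762

-11.762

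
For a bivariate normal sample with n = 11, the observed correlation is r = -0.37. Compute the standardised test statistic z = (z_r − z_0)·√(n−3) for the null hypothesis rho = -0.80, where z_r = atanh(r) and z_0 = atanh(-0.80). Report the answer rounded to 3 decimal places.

Fisher z: atanh(-0.37) = -0.388423, atanh(-0.80) = -1.098612
z = (z_r − z_0)·√(n−3) = (-0.388423 − (-1.098612))·√8 = 0.710189 · 2.828427 = 2.009

2.009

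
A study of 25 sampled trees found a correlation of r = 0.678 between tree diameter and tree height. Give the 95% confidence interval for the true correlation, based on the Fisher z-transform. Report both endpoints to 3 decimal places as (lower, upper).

z_r = atanh(0.678) = 0.825403;  SE = 1/√(n−3) = 1/√22 = 0.213201
z-limits: 0.825403 ± 1.960·0.213201 = 0.825403 ± 0.417874 = [0.407529, 1.243277]
ρ-limits: (tanh 0.407529, tanh 1.243277) = (0.386, 0.846)

(0.386, 0.846)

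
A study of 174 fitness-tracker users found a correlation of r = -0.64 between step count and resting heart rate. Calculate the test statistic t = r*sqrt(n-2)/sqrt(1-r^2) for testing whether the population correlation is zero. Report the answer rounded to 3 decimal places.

-10.924

t = r·√(n−2) / √(1−r²) with r = -0.64, n = 174
  = -0.64·√172 / √(1 − 0.4096)
  = -0.64·13.114877 / 0.768375
  = -8.393521 / 0.768375 = -10.924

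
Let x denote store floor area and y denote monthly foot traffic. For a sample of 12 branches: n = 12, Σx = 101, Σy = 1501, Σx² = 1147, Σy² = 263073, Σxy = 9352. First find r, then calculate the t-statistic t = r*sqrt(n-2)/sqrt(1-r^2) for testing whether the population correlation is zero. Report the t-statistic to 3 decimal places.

-3.047

Numerator: nΣxy − (Σx)(Σy) = 12·9352 − (101)(1501) = -39377
Denominator: √[(nΣx²−(Σx)²)(nΣy²−(Σy)²)]
  nΣx²−(Σx)² = 12·1147 − 10201 = 3563;  nΣy²−(Σy)² = 12·263073 − 2253001 = 903875
  √(3563·903875) = √3220506625 = 56749.5077
r = -39377 / 56749.5077 = -0.6939
t = r·√(n−2)/√(1−r²) = -0.6939·√10 / √(1−0.481497) = -2.194304 / 0.720072 = -3.047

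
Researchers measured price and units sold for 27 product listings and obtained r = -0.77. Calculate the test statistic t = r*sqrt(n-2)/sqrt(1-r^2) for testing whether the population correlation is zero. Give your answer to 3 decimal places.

t = r·√(n−2) / √(1−r²) with r = -0.77, n = 27
  = -0.77·√25 / √(1 − 0.5929)
  = -0.77·5.000000 / 0.638044
  = -3.850000 / 0.638044 = -6.034

-6.034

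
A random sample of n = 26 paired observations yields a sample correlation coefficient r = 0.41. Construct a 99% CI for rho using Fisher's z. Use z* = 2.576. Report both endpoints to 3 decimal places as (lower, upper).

(-0.101, 0.750)

z_r = atanh(0.41) = 0.435611;  SE = 1/√(n−3) = 1/√23 = 0.208514
z-limits: 0.435611 ± 2.576·0.208514 = 0.435611 ± 0.537132 = [-0.101521, 0.972743]
ρ-limits: (tanh -0.101521, tanh 0.972743) = (-0.101, 0.750)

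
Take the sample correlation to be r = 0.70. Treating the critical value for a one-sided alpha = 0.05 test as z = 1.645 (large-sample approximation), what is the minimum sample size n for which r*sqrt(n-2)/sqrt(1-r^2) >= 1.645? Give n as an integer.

5

r√(n−2)/√(1−r²) ≥ 1.645  ⇔  n−2 ≥ (1.645)²·(1−r²)/r²
(1−r²)/r² = (1−0.4900)/0.4900 = 1.0408
n ≥ 2 + 2.706025·1.0408 = 2 + 2.8164 = 4.8164
⌈4.8164⌉ = 5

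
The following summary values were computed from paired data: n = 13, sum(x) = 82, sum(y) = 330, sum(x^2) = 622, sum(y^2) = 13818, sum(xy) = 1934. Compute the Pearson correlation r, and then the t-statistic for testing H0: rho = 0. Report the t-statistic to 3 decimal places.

-0.661

S_xy = nΣxy − ΣxΣy = 13·1934 − 82·330 = 25142 − 27060 = -1918
S_xx = nΣx² − (Σx)² = 13·622 − 82² = 8086 − 6724 = 1362
S_yy = nΣy² − (Σy)² = 13·13818 − 330² = 179634 − 108900 = 70734
r = S_xy / √(S_xx·S_yy) = -1918 / √(1362·70734) = -1918 / √96339708 = -1918 / 9815.2793 = -0.1954
t = r·√(n−2)/√(1−r²) = -0.1954·√11 / √(1−0.038181) = -0.648068 / 0.980724 = -0.661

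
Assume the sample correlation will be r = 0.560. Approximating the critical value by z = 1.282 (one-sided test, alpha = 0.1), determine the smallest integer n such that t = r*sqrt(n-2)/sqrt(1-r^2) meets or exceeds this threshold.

Need r·√(n−2)/√(1−r²) ≥ 1.282
√(n−2) ≥ 1.282·√(1−0.313600) / 0.560 = 1.282·0.828493 / 0.560 = 1.8967
n−2 ≥ 3.5975  ⇒  n ≥ 5.5975
Smallest integer n = 6

6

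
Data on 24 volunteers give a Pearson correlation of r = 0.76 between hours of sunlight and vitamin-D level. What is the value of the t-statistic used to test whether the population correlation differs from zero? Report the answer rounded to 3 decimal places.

5.485

1 − r² = 1 − 0.5776 = 0.4224;  √(1−r²) = 0.649923
√(n−2) = √22 = 4.690416
t = r·√(n−2)/√(1−r²) = 0.76 · 4.690416 / 0.649923 = 5.485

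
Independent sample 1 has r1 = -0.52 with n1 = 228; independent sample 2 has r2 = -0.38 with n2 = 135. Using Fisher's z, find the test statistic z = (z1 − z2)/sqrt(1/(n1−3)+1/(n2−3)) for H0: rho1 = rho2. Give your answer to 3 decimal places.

-1.608

Fisher z-transforms: z1 = atanh(-0.52) = -0.576340, z2 = atanh(-0.38) = -0.400060; difference d = -0.176280
Var(d) = 1/225 + 1/132 = 0.0044444 + 0.0075758 = 0.0120202
z = d/√Var(d) = -0.176280 / √0.0120202 = -0.176280 / 0.109637 = -1.608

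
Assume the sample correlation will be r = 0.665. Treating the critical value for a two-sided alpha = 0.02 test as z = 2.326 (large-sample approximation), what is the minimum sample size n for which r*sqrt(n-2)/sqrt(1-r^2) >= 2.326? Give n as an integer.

9

r√(n−2)/√(1−r²) ≥ 2.326  ⇔  n−2 ≥ (2.326)²·(1−r²)/r²
(1−r²)/r² = (1−0.442225)/0.442225 = 1.2613
n ≥ 2 + 5.410276·1.2613 = 2 + 6.8240 = 8.8240
⌈8.8240⌉ = 9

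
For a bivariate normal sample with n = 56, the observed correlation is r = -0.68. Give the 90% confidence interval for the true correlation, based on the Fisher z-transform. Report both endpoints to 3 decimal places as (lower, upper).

z_r = atanh(-0.68) = -0.829114;  SE = 1/√(n−3) = 1/√53 = 0.137361
z-limits: -0.829114 ± 1.645·0.137361 = -0.829114 ± 0.225959 = [-1.055073, -0.603155]
ρ-limits: (tanh -1.055073, tanh -0.603155) = (-0.784, -0.539)

(-0.784, -0.539)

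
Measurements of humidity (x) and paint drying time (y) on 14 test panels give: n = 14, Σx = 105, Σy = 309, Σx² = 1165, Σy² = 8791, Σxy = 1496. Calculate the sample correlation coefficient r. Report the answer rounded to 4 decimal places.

Numerator: nΣxy − (Σx)(Σy) = 14·1496 − (105)(309) = -11501
Denominator: √[(nΣx²−(Σx)²)(nΣy²−(Σy)²)]
  nΣx²−(Σx)² = 14·1165 − 11025 = 5285;  nΣy²−(Σy)² = 14·8791 − 95481 = 27593
  √(5285·27593) = √145829005 = 12075.9681
r = -11501 / 12075.9681 = -0.9524

-0.9524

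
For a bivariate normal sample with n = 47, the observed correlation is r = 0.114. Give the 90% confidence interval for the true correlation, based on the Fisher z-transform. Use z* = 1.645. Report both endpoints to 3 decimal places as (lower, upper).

(-0.133, 0.347)

Fisher z: z_r = atanh(r) = ½·ln((1+0.114)/(1−0.114)) = 0.114498
SE(z) = 1/√(n−3) = 1/√44 = 0.150756
90% ⇒ z* = 1.645; margin = 1.645·0.150756 = 0.247994
CI on z-scale: (-0.133496, 0.362492)
Back-transform: tanh(-0.133496) = -0.132709, tanh(0.362492) = 0.347407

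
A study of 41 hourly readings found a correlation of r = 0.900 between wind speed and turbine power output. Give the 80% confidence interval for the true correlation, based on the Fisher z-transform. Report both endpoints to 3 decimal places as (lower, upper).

Fisher z: z_r = atanh(r) = ½·ln((1+0.900)/(1−0.900)) = 1.472219
SE(z) = 1/√(n−3) = 1/√38 = 0.162221
80% ⇒ z* = 1.282; margin = 1.282·0.162221 = 0.207967
CI on z-scale: (1.264252, 1.680186)
Back-transform: tanh(1.264252) = 0.852232, tanh(1.680186) = 0.932886

(0.852, 0.933)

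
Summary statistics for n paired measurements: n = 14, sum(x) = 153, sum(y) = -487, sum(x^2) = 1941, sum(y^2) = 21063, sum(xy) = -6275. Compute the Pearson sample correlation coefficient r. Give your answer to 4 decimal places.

Numerator: nΣxy − (Σx)(Σy) = 14·(-6275) − (153)(-487) = -13339
Denominator: √[(nΣx²−(Σx)²)(nΣy²−(Σy)²)]
  nΣx²−(Σx)² = 14·1941 − 23409 = 3765;  nΣy²−(Σy)² = 14·21063 − 237169 = 57713
  √(3765·57713) = √217289445 = 14740.7410
r = -13339 / 14740.7410 = -0.9049

-0.9049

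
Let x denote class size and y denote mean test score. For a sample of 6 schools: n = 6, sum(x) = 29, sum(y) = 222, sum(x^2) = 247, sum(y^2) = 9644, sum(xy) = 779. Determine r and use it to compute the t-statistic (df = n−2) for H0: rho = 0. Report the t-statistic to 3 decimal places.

Numerator: nΣxy − (Σx)(Σy) = 6·779 − (29)(222) = -1764
Denominator: √[(nΣx²−(Σx)²)(nΣy²−(Σy)²)]
  nΣx²−(Σx)² = 6·247 − 841 = 641;  nΣy²−(Σy)² = 6·9644 − 49284 = 8580
  √(641·8580) = √5499780 = 2345.1610
r = -1764 / 2345.1610 = -0.7522
t = r·√(n−2)/√(1−r²) = -0.7522·√4 / √(1−0.565805) = -1.504400 / 0.658935 = -2.283

-2.283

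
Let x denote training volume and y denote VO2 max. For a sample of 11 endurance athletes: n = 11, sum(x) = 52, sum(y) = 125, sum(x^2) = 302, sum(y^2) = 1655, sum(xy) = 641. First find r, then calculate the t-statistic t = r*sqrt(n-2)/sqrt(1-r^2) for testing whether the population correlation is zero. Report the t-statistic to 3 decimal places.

Numerator: nΣxy − (Σx)(Σy) = 11·641 − (52)(125) = 551
Denominator: √[(nΣx²−(Σx)²)(nΣy²−(Σy)²)]
  nΣx²−(Σx)² = 11·302 − 2704 = 618;  nΣy²−(Σy)² = 11·1655 − 15625 = 2580
  √(618·2580) = √1594440 = 1262.7114
r = 551 / 1262.7114 = 0.4364
t = r·√(n−2)/√(1−r²) = 0.4364·√9 / √(1−0.190445) = 1.309200 / 0.899753 = 1.455

1.455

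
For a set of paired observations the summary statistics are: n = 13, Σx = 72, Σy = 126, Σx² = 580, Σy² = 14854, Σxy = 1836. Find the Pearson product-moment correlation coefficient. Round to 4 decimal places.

Numerator: nΣxy − (Σx)(Σy) = 13·1836 − (72)(126) = 14796
Denominator: √[(nΣx²−(Σx)²)(nΣy²−(Σy)²)]
  nΣx²−(Σx)² = 13·580 − 5184 = 2356;  nΣy²−(Σy)² = 13·14854 − 15876 = 177226
  √(2356·177226) = √417544456 = 20433.9046
r = 14796 / 20433.9046 = 0.7241

0.7241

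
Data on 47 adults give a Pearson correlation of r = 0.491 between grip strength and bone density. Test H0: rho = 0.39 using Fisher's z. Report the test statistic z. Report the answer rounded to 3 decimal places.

Fisher z: atanh(0.491) = 0.537377, atanh(0.39) = 0.411800
z = (z_r − z_0)·√(n−3) = (0.537377 − 0.411800)·√44 = 0.125577 · 6.633250 = 0.833

0.833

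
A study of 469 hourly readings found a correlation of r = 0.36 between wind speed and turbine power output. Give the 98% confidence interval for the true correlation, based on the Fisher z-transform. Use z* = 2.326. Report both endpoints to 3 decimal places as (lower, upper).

(0.263, 0.450)

Fisher z: z_r = atanh(r) = ½·ln((1+0.36)/(1−0.36)) = 0.376886
SE(z) = 1/√(n−3) = 1/√466 = 0.046324
98% ⇒ z* = 2.326; margin = 2.326·0.046324 = 0.107750
CI on z-scale: (0.269136, 0.484636)
Back-transform: tanh(0.269136) = 0.262821, tanh(0.484636) = 0.449949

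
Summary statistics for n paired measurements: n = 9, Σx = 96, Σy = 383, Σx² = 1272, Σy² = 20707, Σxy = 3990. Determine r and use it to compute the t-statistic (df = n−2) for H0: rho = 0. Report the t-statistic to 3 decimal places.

-0.242

Numerator: nΣxy − (Σx)(Σy) = 9·3990 − (96)(383) = -858
Denominator: √[(nΣx²−(Σx)²)(nΣy²−(Σy)²)]
  nΣx²−(Σx)² = 9·1272 − 9216 = 2232;  nΣy²−(Σy)² = 9·20707 − 146689 = 39674
  √(2232·39674) = √88552368 = 9410.2268
r = -858 / 9410.2268 = -0.0912
t = r·√(n−2)/√(1−r²) = -0.0912·√7 / √(1−0.008317) = -0.241293 / 0.995833 = -0.242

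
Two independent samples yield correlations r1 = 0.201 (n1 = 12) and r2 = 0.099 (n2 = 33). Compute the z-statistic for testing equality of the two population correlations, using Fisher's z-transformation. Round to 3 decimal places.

0.275

Fisher z-transforms: z1 = atanh(0.201) = 0.203774, z2 = atanh(0.099) = 0.099325; difference d = 0.104449
Var(d) = 1/9 + 1/30 = 0.1111111 + 0.0333333 = 0.1444444
z = d/√Var(d) = 0.104449 / √0.1444444 = 0.104449 / 0.380058 = 0.275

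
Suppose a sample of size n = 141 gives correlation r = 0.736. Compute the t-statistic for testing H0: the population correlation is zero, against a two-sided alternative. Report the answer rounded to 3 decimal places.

12.818

1 − r² = 1 − 0.541696 = 0.458304;  √(1−r²) = 0.676982
√(n−2) = √139 = 11.789826
t = r·√(n−2)/√(1−r²) = 0.736 · 11.789826 / 0.676982 = 12.818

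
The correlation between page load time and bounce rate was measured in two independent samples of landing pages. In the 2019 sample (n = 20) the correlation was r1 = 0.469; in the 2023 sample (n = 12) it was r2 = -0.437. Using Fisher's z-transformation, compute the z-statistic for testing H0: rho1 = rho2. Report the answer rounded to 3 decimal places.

z1 = atanh(0.469) = 0.508788,  z2 = atanh(-0.437) = -0.468517
SE = √(1/(n1−3) + 1/(n2−3)) = √(1/17 + 1/9) = √(0.0588235 + 0.1111111) = √0.1699346 = 0.412231
z = (z1 − z2)/SE = (0.508788 − (-0.468517)) / 0.412231 = 0.977305 / 0.412231 = 2.371

2.371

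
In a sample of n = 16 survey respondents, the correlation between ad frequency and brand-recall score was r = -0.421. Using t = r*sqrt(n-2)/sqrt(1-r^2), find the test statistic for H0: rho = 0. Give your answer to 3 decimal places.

t = r·√(n−2) / √(1−r²) with r = -0.421, n = 16
  = -0.421·√14 / √(1 − 0.177241)
  = -0.421·3.741657 / 0.907061
  = -1.575238 / 0.907061 = -1.737

-1.737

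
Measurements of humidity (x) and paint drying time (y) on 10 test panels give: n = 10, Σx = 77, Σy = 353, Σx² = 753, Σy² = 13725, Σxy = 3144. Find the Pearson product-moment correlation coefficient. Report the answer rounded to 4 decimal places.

S_xy = nΣxy − ΣxΣy = 10·3144 − 77·353 = 31440 − 27181 = 4259
S_xx = nΣx² − (Σx)² = 10·753 − 77² = 7530 − 5929 = 1601
S_yy = nΣy² − (Σy)² = 10·13725 − 353² = 137250 − 124609 = 12641
r = S_xy / √(S_xx·S_yy) = 4259 / √(1601·12641) = 4259 / √20238241 = 4259 / 4498.6933 = 0.9467

0.9467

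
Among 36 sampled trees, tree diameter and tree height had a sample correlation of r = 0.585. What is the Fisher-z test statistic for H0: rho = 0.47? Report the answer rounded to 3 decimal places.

0.919

z_r = atanh(0.585) = 0.670031,  z_0 = atanh(0.47) = 0.510070
SE = 1/√(n−3) = 1/√33 = 0.174078
z = (z_r − z_0)/SE = (0.670031 − 0.510070) / 0.174078 = 0.159961 / 0.174078 = 0.919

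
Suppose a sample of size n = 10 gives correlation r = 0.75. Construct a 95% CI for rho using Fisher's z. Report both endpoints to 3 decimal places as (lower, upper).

z_r = atanh(0.75) = 0.972955;  SE = 1/√(n−3) = 1/√7 = 0.377964
z-limits: 0.972955 ± 1.960·0.377964 = 0.972955 ± 0.740809 = [0.232146, 1.713764]
ρ-limits: (tanh 0.232146, tanh 1.713764) = (0.228, 0.937)

(0.228, 0.937)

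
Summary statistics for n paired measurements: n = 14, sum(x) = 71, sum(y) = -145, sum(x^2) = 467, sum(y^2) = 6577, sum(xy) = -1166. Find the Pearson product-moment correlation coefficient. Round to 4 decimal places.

Numerator: nΣxy − (Σx)(Σy) = 14·(-1166) − (71)(-145) = -6029
Denominator: √[(nΣx²−(Σx)²)(nΣy²−(Σy)²)]
  nΣx²−(Σx)² = 14·467 − 5041 = 1497;  nΣy²−(Σy)² = 14·6577 − 21025 = 71053
  √(1497·71053) = √106366341 = 10313.4059
r = -6029 / 10313.4059 = -0.5846

-0.5846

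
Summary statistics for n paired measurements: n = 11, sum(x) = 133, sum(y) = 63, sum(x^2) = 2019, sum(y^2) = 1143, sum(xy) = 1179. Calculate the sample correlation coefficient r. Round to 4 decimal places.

0.7360

S_xy = nΣxy − ΣxΣy = 11·1179 − 133·63 = 12969 − 8379 = 4590
S_xx = nΣx² − (Σx)² = 11·2019 − 133² = 22209 − 17689 = 4520
S_yy = nΣy² − (Σy)² = 11·1143 − 63² = 12573 − 3969 = 8604
r = S_xy / √(S_xx·S_yy) = 4590 / √(4520·8604) = 4590 / √38890080 = 4590 / 6236.1911 = 0.7360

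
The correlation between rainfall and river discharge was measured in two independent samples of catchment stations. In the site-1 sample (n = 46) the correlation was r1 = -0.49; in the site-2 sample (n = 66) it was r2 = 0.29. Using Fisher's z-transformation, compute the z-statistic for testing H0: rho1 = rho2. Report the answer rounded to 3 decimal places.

-4.219

z1 = atanh(-0.49) = -0.536060,  z2 = atanh(0.29) = 0.298566
SE = √(1/(n1−3) + 1/(n2−3)) = √(1/43 + 1/63) = √(0.0232558 + 0.0158730) = √0.0391288 = 0.197810
z = (z1 − z2)/SE = (-0.536060 − 0.298566) / 0.197810 = -0.834626 / 0.197810 = -4.219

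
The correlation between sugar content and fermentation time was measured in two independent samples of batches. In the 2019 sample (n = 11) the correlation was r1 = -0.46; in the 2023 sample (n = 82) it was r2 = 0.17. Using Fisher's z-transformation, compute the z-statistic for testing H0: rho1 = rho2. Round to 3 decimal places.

z1 = atanh(-0.46) = -0.497311,  z2 = atanh(0.17) = 0.171667
SE = √(1/(n1−3) + 1/(n2−3)) = √(1/8 + 1/79) = √(0.1250000 + 0.0126582) = √0.1376582 = 0.371023
z = (z1 − z2)/SE = (-0.497311 − 0.171667) / 0.371023 = -0.668978 / 0.371023 = -1.803

-1.803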